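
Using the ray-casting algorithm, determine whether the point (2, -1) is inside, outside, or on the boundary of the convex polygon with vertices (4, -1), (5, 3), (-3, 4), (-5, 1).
The point (2, -1) lies strictly outside the polygon

Cast a horizontal ray to the right from the query point and count how many polygon edges it crosses (each edge strictly once or zero times, handled with the usual half-open convention). 
Parity of crossings → even ⇒ outside.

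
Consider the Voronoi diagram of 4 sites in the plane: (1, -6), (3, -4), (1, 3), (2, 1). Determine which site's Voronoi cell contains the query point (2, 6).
Nearest site = (1, 3)

The Voronoi cell of site s contains exactly those query points closer to s than to any other site. Compute squared distances from q = (2, 6) to each site:
  (1 − 2)² + (3 − 6)² = 10
  (2 − 2)² + (1 − 6)² = 25
  (3 − 2)² + (-4 − 6)² = 101
  (1 − 2)² + (-6 − 6)² = 145
Minimum is attained by (1, 3), so q lies in its Voronoi cell.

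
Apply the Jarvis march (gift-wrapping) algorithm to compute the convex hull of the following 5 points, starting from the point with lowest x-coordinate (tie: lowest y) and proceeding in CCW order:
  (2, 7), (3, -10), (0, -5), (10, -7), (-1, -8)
Hull (CCW) = [(-1, -8), (3, -10), (10, -7), (2, 7)]

Jarvis march: at each step, from the current hull vertex p, select the next vertex q as the point such that every other point lies strictly to the left of (or on) the directed line p → q. (Equivalently: for every other point r, the cross product (q − p) × (r − p) ≥ 0.)
Starting point (lowest x, tie lowest y): (-1, -8). Wrap until returning to start. Resulting hull: (-1, -8), (3, -10), (10, -7), (2, 7).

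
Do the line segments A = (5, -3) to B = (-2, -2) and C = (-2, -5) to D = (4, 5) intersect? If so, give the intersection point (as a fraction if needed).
Yes; intersection at (-13/38, -85/38) (t = 29/38 on AB, s = 21/76 on CD)

Parametrize AB as A + t(B − A) = (5 + -7 t, -3 + 1 t) and CD as C + s(D − C) = (-2 + 6 s, -5 + 10 s). Solve the linear system for (t, s). Determinant = 76 ≠ 0, so a unique intersection of the containing lines exists. Solution: t = 29/38, s = 21/76 — both in [0, 1], so the segments cross. Intersection point: (-13/38, -85/38).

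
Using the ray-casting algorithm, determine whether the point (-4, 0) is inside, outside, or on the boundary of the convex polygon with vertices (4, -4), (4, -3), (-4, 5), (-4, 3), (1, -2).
The point (-4, 0) lies strictly outside the polygon

Cast a horizontal ray to the right from the query point and count how many polygon edges it crosses (each edge strictly once or zero times, handled with the usual half-open convention). 
Parity of crossings → even ⇒ outside.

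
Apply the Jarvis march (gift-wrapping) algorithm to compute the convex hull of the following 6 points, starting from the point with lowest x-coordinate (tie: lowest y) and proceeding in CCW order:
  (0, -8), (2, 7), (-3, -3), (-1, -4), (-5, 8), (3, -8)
Hull (CCW) = [(-5, 8), (-3, -3), (0, -8), (3, -8), (2, 7)]

Jarvis march: at each step, from the current hull vertex p, select the next vertex q as the point such that every other point lies strictly to the left of (or on) the directed line p → q. (Equivalently: for every other point r, the cross product (q − p) × (r − p) ≥ 0.)
Starting point (lowest x, tie lowest y): (-5, 8). Wrap until returning to start. Resulting hull: (-5, 8), (-3, -3), (0, -8), (3, -8), (2, 7).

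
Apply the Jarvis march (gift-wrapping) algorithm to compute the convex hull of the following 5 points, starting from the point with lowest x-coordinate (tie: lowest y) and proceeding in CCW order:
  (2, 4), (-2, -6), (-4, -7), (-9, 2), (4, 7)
Hull (CCW) = [(-9, 2), (-4, -7), (-2, -6), (4, 7)]

Jarvis march: at each step, from the current hull vertex p, select the next vertex q as the point such that every other point lies strictly to the left of (or on) the directed line p → q. (Equivalently: for every other point r, the cross product (q − p) × (r − p) ≥ 0.)
Starting point (lowest x, tie lowest y): (-9, 2). Wrap until returning to start. Resulting hull: (-9, 2), (-4, -7), (-2, -6), (4, 7).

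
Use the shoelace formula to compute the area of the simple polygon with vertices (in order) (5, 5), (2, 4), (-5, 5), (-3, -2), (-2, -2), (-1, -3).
Area = 81/2

Shoelace formula: Area = (1/2) |Σ_i (x_i · y_{i+1} − x_{i+1} · y_i)| (indices mod n). Compute each cross term:
  (5)(4) − (2)(5) = 10
  (2)(5) − (-5)(4) = 30
  (-5)(-2) − (-3)(5) = 25
  (-3)(-2) − (-2)(-2) = 2
  (-2)(-3) − (-1)(-2) = 4
  (-1)(5) − (5)(-3) = 10
Sum = 81, so (signed) Area = 81/2 = 81/2, |Area| = 81/2.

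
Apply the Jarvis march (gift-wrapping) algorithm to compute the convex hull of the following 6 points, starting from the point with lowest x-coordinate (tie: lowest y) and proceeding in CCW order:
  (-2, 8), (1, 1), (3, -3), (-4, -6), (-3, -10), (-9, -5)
Hull (CCW) = [(-9, -5), (-3, -10), (3, -3), (-2, 8)]

Jarvis march: at each step, from the current hull vertex p, select the next vertex q as the point such that every other point lies strictly to the left of (or on) the directed line p → q. (Equivalently: for every other point r, the cross product (q − p) × (r − p) ≥ 0.)
Starting point (lowest x, tie lowest y): (-9, -5). Wrap until returning to start. Resulting hull: (-9, -5), (-3, -10), (3, -3), (-2, 8).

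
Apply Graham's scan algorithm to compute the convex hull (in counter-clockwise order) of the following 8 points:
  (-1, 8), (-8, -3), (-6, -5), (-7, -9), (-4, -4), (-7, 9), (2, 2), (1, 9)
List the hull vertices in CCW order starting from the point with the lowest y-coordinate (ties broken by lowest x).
Hull (CCW) = [(-7, -9), (2, 2), (1, 9), (-7, 9), (-8, -3)]

Graham scan procedure:
  1. Find the pivot p₀ = point with lowest y (tie → lowest x): (-7, -9).
  2. Sort the remaining points by polar angle around p₀.
  3. Walk through sorted points, maintaining a stack; pop the top while the last three entries make a non-left turn (cross product ≤ 0).
  4. Final stack is the convex hull in CCW order: (-7, -9), (2, 2), (1, 9), (-7, 9), (-8, -3).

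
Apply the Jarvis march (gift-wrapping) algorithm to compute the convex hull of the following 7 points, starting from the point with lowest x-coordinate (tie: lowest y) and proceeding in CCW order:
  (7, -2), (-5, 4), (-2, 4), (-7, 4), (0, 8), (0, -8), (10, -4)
Hull (CCW) = [(-7, 4), (0, -8), (10, -4), (0, 8)]

Jarvis march: at each step, from the current hull vertex p, select the next vertex q as the point such that every other point lies strictly to the left of (or on) the directed line p → q. (Equivalently: for every other point r, the cross product (q − p) × (r − p) ≥ 0.)
Starting point (lowest x, tie lowest y): (-7, 4). Wrap until returning to start. Resulting hull: (-7, 4), (0, -8), (10, -4), (0, 8).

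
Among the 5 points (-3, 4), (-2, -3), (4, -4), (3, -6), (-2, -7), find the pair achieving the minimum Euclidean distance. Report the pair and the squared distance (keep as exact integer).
Pair = ((4, -4), (3, -6)); squared distance = 5

Compute all C(5, 2) = 10 pairwise squared distances (x_i − x_j)² + (y_i − y_j)². The minimum is 5, attained by the pair ((4, -4), (3, -6)).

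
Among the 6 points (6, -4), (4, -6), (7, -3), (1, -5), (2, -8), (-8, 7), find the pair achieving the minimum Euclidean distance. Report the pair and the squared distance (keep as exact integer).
Pair = ((6, -4), (7, -3)); squared distance = 2

Compute all C(6, 2) = 15 pairwise squared distances (x_i − x_j)² + (y_i − y_j)². The minimum is 2, attained by the pair ((6, -4), (7, -3)).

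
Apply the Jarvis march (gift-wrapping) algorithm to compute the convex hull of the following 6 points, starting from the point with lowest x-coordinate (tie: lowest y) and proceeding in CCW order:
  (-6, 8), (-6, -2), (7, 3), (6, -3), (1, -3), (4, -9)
Hull (CCW) = [(-6, -2), (4, -9), (6, -3), (7, 3), (-6, 8)]

Jarvis march: at each step, from the current hull vertex p, select the next vertex q as the point such that every other point lies strictly to the left of (or on) the directed line p → q. (Equivalently: for every other point r, the cross product (q − p) × (r − p) ≥ 0.)
Starting point (lowest x, tie lowest y): (-6, -2). Wrap until returning to start. Resulting hull: (-6, -2), (4, -9), (6, -3), (7, 3), (-6, 8).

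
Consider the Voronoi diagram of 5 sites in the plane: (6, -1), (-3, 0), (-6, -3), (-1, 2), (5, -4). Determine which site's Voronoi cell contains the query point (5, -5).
Nearest site = (5, -4)

The Voronoi cell of site s contains exactly those query points closer to s than to any other site. Compute squared distances from q = (5, -5) to each site:
  (5 − 5)² + (-4 − -5)² = 1
  (6 − 5)² + (-1 − -5)² = 17
  (-1 − 5)² + (2 − -5)² = 85
  (-3 − 5)² + (0 − -5)² = 89
  (-6 − 5)² + (-3 − -5)² = 125
Minimum is attained by (5, -4), so q lies in its Voronoi cell.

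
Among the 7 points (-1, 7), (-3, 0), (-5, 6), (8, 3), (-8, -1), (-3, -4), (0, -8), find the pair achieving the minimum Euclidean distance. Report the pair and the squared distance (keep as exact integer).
Pair = ((-3, 0), (-3, -4)); squared distance = 16

Compute all C(7, 2) = 21 pairwise squared distances (x_i − x_j)² + (y_i − y_j)². The minimum is 16, attained by the pair ((-3, 0), (-3, -4)).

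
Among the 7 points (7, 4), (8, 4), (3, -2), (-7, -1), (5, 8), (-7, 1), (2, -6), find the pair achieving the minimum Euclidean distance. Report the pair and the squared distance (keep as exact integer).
Pair = ((7, 4), (8, 4)); squared distance = 1

Compute all C(7, 2) = 21 pairwise squared distances (x_i − x_j)² + (y_i − y_j)². The minimum is 1, attained by the pair ((7, 4), (8, 4)).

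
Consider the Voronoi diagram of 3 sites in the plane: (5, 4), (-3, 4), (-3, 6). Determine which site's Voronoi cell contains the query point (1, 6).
Nearest site = (-3, 6)

The Voronoi cell of site s contains exactly those query points closer to s than to any other site. Compute squared distances from q = (1, 6) to each site:
  (-3 − 1)² + (6 − 6)² = 16
  (-3 − 1)² + (4 − 6)² = 20
  (5 − 1)² + (4 − 6)² = 20
Minimum is attained by (-3, 6), so q lies in its Voronoi cell.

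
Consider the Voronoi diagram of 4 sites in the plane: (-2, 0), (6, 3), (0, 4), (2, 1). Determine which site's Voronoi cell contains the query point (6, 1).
Nearest site = (6, 3)

The Voronoi cell of site s contains exactly those query points closer to s than to any other site. Compute squared distances from q = (6, 1) to each site:
  (6 − 6)² + (3 − 1)² = 4
  (2 − 6)² + (1 − 1)² = 16
  (0 − 6)² + (4 − 1)² = 45
  (-2 − 6)² + (0 − 1)² = 65
Minimum is attained by (6, 3), so q lies in its Voronoi cell.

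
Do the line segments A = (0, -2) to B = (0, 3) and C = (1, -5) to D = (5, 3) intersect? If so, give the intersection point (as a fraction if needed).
No (intersection of containing lines falls outside at least one segment)

Parametrize and solve: t = -1, s = -1/4. At least one of these is outside [0, 1], so the segments do not intersect.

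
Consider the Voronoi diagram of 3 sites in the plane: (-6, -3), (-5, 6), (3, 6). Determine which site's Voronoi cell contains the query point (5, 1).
Nearest site = (3, 6)

The Voronoi cell of site s contains exactly those query points closer to s than to any other site. Compute squared distances from q = (5, 1) to each site:
  (3 − 5)² + (6 − 1)² = 29
  (-5 − 5)² + (6 − 1)² = 125
  (-6 − 5)² + (-3 − 1)² = 137
Minimum is attained by (3, 6), so q lies in its Voronoi cell.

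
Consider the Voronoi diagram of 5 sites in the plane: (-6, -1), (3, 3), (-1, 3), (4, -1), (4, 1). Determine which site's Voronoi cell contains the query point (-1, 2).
Nearest site = (-1, 3)

The Voronoi cell of site s contains exactly those query points closer to s than to any other site. Compute squared distances from q = (-1, 2) to each site:
  (-1 − -1)² + (3 − 2)² = 1
  (3 − -1)² + (3 − 2)² = 17
  (4 − -1)² + (1 − 2)² = 26
  (-6 − -1)² + (-1 − 2)² = 34
  (4 − -1)² + (-1 − 2)² = 34
Minimum is attained by (-1, 3), so q lies in its Voronoi cell.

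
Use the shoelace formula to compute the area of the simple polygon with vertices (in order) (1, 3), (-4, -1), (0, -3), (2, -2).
Area = 37/2

Shoelace formula: Area = (1/2) |Σ_i (x_i · y_{i+1} − x_{i+1} · y_i)| (indices mod n). Compute each cross term:
  (1)(-1) − (-4)(3) = 11
  (-4)(-3) − (0)(-1) = 12
  (0)(-2) − (2)(-3) = 6
  (2)(3) − (1)(-2) = 8
Sum = 37, so (signed) Area = 37/2 = 37/2, |Area| = 37/2.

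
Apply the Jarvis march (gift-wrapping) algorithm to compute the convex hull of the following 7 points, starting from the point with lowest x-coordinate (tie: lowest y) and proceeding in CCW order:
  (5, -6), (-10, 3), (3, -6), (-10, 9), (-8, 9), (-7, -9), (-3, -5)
Hull (CCW) = [(-10, 3), (-7, -9), (5, -6), (-8, 9), (-10, 9)]

Jarvis march: at each step, from the current hull vertex p, select the next vertex q as the point such that every other point lies strictly to the left of (or on) the directed line p → q. (Equivalently: for every other point r, the cross product (q − p) × (r − p) ≥ 0.)
Starting point (lowest x, tie lowest y): (-10, 3). Wrap until returning to start. Resulting hull: (-10, 3), (-7, -9), (5, -6), (-8, 9), (-10, 9).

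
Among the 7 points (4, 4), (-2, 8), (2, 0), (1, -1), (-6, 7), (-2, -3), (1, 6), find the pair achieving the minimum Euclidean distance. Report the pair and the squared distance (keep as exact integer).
Pair = ((2, 0), (1, -1)); squared distance = 2

Compute all C(7, 2) = 21 pairwise squared distances (x_i − x_j)² + (y_i − y_j)². The minimum is 2, attained by the pair ((2, 0), (1, -1)).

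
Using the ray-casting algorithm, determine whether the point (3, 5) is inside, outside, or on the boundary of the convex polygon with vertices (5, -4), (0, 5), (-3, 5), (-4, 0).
The point (3, 5) lies strictly outside the polygon

Cast a horizontal ray to the right from the query point and count how many polygon edges it crosses (each edge strictly once or zero times, handled with the usual half-open convention). 
Parity of crossings → even ⇒ outside.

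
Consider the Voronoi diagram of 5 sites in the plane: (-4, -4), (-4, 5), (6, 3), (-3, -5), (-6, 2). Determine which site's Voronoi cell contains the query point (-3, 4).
Nearest site = (-4, 5)

The Voronoi cell of site s contains exactly those query points closer to s than to any other site. Compute squared distances from q = (-3, 4) to each site:
  (-4 − -3)² + (5 − 4)² = 2
  (-6 − -3)² + (2 − 4)² = 13
  (-4 − -3)² + (-4 − 4)² = 65
  (-3 − -3)² + (-5 − 4)² = 81
  (6 − -3)² + (3 − 4)² = 82
Minimum is attained by (-4, 5), so q lies in its Voronoi cell.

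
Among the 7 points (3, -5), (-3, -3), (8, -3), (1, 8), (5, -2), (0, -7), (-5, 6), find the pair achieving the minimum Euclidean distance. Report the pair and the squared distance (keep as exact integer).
Pair = ((8, -3), (5, -2)); squared distance = 10

Compute all C(7, 2) = 21 pairwise squared distances (x_i − x_j)² + (y_i − y_j)². The minimum is 10, attained by the pair ((8, -3), (5, -2)).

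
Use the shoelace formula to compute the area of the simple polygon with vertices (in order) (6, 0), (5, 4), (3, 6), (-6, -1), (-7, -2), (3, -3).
Area = 125/2

Shoelace formula: Area = (1/2) |Σ_i (x_i · y_{i+1} − x_{i+1} · y_i)| (indices mod n). Compute each cross term:
  (6)(4) − (5)(0) = 24
  (5)(6) − (3)(4) = 18
  (3)(-1) − (-6)(6) = 33
  (-6)(-2) − (-7)(-1) = 5
  (-7)(-3) − (3)(-2) = 27
  (3)(0) − (6)(-3) = 18
Sum = 125, so (signed) Area = 125/2 = 125/2, |Area| = 125/2.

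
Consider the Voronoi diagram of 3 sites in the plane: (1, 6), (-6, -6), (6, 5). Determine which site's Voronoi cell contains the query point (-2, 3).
Nearest site = (1, 6)

The Voronoi cell of site s contains exactly those query points closer to s than to any other site. Compute squared distances from q = (-2, 3) to each site:
  (1 − -2)² + (6 − 3)² = 18
  (6 − -2)² + (5 − 3)² = 68
  (-6 − -2)² + (-6 − 3)² = 97
Minimum is attained by (1, 6), so q lies in its Voronoi cell.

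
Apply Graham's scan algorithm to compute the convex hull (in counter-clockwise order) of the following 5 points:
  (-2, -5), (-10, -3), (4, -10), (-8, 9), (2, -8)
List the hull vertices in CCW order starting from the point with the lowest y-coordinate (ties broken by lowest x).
Hull (CCW) = [(4, -10), (-8, 9), (-10, -3)]

Graham scan procedure:
  1. Find the pivot p₀ = point with lowest y (tie → lowest x): (4, -10).
  2. Sort the remaining points by polar angle around p₀.
  3. Walk through sorted points, maintaining a stack; pop the top while the last three entries make a non-left turn (cross product ≤ 0).
  4. Final stack is the convex hull in CCW order: (4, -10), (-8, 9), (-10, -3).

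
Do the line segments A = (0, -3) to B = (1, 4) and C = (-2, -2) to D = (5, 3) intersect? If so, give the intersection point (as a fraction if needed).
Yes; intersection at (17/44, -13/44) (t = 17/44 on AB, s = 15/44 on CD)

Parametrize AB as A + t(B − A) = (0 + 1 t, -3 + 7 t) and CD as C + s(D − C) = (-2 + 7 s, -2 + 5 s). Solve the linear system for (t, s). Determinant = 44 ≠ 0, so a unique intersection of the containing lines exists. Solution: t = 17/44, s = 15/44 — both in [0, 1], so the segments cross. Intersection point: (17/44, -13/44).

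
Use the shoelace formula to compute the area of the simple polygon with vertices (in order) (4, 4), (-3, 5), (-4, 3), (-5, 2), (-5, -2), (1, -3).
Area = 103/2

Shoelace formula: Area = (1/2) |Σ_i (x_i · y_{i+1} − x_{i+1} · y_i)| (indices mod n). Compute each cross term:
  (4)(5) − (-3)(4) = 32
  (-3)(3) − (-4)(5) = 11
  (-4)(2) − (-5)(3) = 7
  (-5)(-2) − (-5)(2) = 20
  (-5)(-3) − (1)(-2) = 17
  (1)(4) − (4)(-3) = 16
Sum = 103, so (signed) Area = 103/2 = 103/2, |Area| = 103/2.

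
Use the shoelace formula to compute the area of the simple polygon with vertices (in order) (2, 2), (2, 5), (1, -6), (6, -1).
Area = 19

Shoelace formula: Area = (1/2) |Σ_i (x_i · y_{i+1} − x_{i+1} · y_i)| (indices mod n). Compute each cross term:
  (2)(5) − (2)(2) = 6
  (2)(-6) − (1)(5) = -17
  (1)(-1) − (6)(-6) = 35
  (6)(2) − (2)(-1) = 14
Sum = 38, so (signed) Area = 38/2 = 19, |Area| = 19.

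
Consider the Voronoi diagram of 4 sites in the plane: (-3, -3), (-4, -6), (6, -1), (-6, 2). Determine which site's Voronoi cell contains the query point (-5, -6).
Nearest site = (-4, -6)

The Voronoi cell of site s contains exactly those query points closer to s than to any other site. Compute squared distances from q = (-5, -6) to each site:
  (-4 − -5)² + (-6 − -6)² = 1
  (-3 − -5)² + (-3 − -6)² = 13
  (-6 − -5)² + (2 − -6)² = 65
  (6 − -5)² + (-1 − -6)² = 146
Minimum is attained by (-4, -6), so q lies in its Voronoi cell.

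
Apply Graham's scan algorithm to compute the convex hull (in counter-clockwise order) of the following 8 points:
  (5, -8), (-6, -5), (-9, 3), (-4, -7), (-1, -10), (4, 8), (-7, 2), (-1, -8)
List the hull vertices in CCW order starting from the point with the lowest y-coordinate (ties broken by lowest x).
Hull (CCW) = [(-1, -10), (5, -8), (4, 8), (-9, 3), (-6, -5)]

Graham scan procedure:
  1. Find the pivot p₀ = point with lowest y (tie → lowest x): (-1, -10).
  2. Sort the remaining points by polar angle around p₀.
  3. Walk through sorted points, maintaining a stack; pop the top while the last three entries make a non-left turn (cross product ≤ 0).
  4. Final stack is the convex hull in CCW order: (-1, -10), (5, -8), (4, 8), (-9, 3), (-6, -5).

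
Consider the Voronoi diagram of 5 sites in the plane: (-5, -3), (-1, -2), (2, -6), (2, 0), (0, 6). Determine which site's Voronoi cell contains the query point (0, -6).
Nearest site = (2, -6)

The Voronoi cell of site s contains exactly those query points closer to s than to any other site. Compute squared distances from q = (0, -6) to each site:
  (2 − 0)² + (-6 − -6)² = 4
  (-1 − 0)² + (-2 − -6)² = 17
  (-5 − 0)² + (-3 − -6)² = 34
  (2 − 0)² + (0 − -6)² = 40
  (0 − 0)² + (6 − -6)² = 144
Minimum is attained by (2, -6), so q lies in its Voronoi cell.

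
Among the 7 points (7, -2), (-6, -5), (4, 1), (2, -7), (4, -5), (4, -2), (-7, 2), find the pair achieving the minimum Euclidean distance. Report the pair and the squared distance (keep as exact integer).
Pair = ((2, -7), (4, -5)); squared distance = 8

Compute all C(7, 2) = 21 pairwise squared distances (x_i − x_j)² + (y_i − y_j)². The minimum is 8, attained by the pair ((2, -7), (4, -5)).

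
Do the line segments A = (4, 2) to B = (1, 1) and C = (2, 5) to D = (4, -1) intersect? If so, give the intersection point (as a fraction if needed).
Yes; intersection at (31/10, 17/10) (t = 3/10 on AB, s = 11/20 on CD)

Parametrize AB as A + t(B − A) = (4 + -3 t, 2 + -1 t) and CD as C + s(D − C) = (2 + 2 s, 5 + -6 s). Solve the linear system for (t, s). Determinant = -20 ≠ 0, so a unique intersection of the containing lines exists. Solution: t = 3/10, s = 11/20 — both in [0, 1], so the segments cross. Intersection point: (31/10, 17/10).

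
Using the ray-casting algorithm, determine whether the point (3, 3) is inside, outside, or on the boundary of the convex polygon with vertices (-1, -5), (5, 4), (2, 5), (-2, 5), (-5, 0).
The point (3, 3) lies strictly inside the polygon

Cast a horizontal ray to the right from the query point and count how many polygon edges it crosses (each edge strictly once or zero times, handled with the usual half-open convention). 
Parity of crossings → odd ⇒ inside.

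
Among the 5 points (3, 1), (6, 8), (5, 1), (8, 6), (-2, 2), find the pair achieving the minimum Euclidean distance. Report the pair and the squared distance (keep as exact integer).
Pair = ((3, 1), (5, 1)); squared distance = 4

Compute all C(5, 2) = 10 pairwise squared distances (x_i − x_j)² + (y_i − y_j)². The minimum is 4, attained by the pair ((3, 1), (5, 1)).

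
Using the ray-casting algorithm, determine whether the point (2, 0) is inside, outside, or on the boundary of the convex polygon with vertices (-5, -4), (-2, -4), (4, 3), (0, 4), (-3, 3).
The point (2, 0) lies strictly outside the polygon

Cast a horizontal ray to the right from the query point and count how many polygon edges it crosses (each edge strictly once or zero times, handled with the usual half-open convention). 
Parity of crossings → even ⇒ outside.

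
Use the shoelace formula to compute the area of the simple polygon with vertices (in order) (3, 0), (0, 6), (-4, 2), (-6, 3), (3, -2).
Area = 51/2

Shoelace formula: Area = (1/2) |Σ_i (x_i · y_{i+1} − x_{i+1} · y_i)| (indices mod n). Compute each cross term:
  (3)(6) − (0)(0) = 18
  (0)(2) − (-4)(6) = 24
  (-4)(3) − (-6)(2) = 0
  (-6)(-2) − (3)(3) = 3
  (3)(0) − (3)(-2) = 6
Sum = 51, so (signed) Area = 51/2 = 51/2, |Area| = 51/2.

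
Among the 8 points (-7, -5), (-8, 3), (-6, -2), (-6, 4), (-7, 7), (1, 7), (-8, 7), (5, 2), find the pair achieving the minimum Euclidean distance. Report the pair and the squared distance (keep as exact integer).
Pair = ((-7, 7), (-8, 7)); squared distance = 1

Compute all C(8, 2) = 28 pairwise squared distances (x_i − x_j)² + (y_i − y_j)². The minimum is 1, attained by the pair ((-7, 7), (-8, 7)).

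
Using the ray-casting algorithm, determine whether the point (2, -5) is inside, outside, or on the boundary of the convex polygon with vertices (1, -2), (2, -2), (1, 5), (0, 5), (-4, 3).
The point (2, -5) lies strictly outside the polygon

Cast a horizontal ray to the right from the query point and count how many polygon edges it crosses (each edge strictly once or zero times, handled with the usual half-open convention). 
Parity of crossings → even ⇒ outside.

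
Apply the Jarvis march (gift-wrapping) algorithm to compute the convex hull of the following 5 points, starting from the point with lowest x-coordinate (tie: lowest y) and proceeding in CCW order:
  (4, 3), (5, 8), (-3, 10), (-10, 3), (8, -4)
Hull (CCW) = [(-10, 3), (8, -4), (5, 8), (-3, 10)]

Jarvis march: at each step, from the current hull vertex p, select the next vertex q as the point such that every other point lies strictly to the left of (or on) the directed line p → q. (Equivalently: for every other point r, the cross product (q − p) × (r − p) ≥ 0.)
Starting point (lowest x, tie lowest y): (-10, 3). Wrap until returning to start. Resulting hull: (-10, 3), (8, -4), (5, 8), (-3, 10).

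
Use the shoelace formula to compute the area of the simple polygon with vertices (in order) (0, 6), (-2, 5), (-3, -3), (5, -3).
Area = 87/2

Shoelace formula: Area = (1/2) |Σ_i (x_i · y_{i+1} − x_{i+1} · y_i)| (indices mod n). Compute each cross term:
  (0)(5) − (-2)(6) = 12
  (-2)(-3) − (-3)(5) = 21
  (-3)(-3) − (5)(-3) = 24
  (5)(6) − (0)(-3) = 30
Sum = 87, so (signed) Area = 87/2 = 87/2, |Area| = 87/2.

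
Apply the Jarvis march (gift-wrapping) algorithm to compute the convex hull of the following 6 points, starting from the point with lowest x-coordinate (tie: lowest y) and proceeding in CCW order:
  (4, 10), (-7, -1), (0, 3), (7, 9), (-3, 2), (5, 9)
Hull (CCW) = [(-7, -1), (0, 3), (7, 9), (4, 10)]

Jarvis march: at each step, from the current hull vertex p, select the next vertex q as the point such that every other point lies strictly to the left of (or on) the directed line p → q. (Equivalently: for every other point r, the cross product (q − p) × (r − p) ≥ 0.)
Starting point (lowest x, tie lowest y): (-7, -1). Wrap until returning to start. Resulting hull: (-7, -1), (0, 3), (7, 9), (4, 10).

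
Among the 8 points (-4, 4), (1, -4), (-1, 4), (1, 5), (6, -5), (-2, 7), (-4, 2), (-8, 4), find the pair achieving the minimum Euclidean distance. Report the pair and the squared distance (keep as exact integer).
Pair = ((-4, 4), (-4, 2)); squared distance = 4

Compute all C(8, 2) = 28 pairwise squared distances (x_i − x_j)² + (y_i − y_j)². The minimum is 4, attained by the pair ((-4, 4), (-4, 2)).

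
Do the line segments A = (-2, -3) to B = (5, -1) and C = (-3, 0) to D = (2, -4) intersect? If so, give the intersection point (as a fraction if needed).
Yes; intersection at (1/38, -46/19) (t = 11/38 on AB, s = 23/38 on CD)

Parametrize AB as A + t(B − A) = (-2 + 7 t, -3 + 2 t) and CD as C + s(D − C) = (-3 + 5 s, 0 + -4 s). Solve the linear system for (t, s). Determinant = 38 ≠ 0, so a unique intersection of the containing lines exists. Solution: t = 11/38, s = 23/38 — both in [0, 1], so the segments cross. Intersection point: (1/38, -46/19).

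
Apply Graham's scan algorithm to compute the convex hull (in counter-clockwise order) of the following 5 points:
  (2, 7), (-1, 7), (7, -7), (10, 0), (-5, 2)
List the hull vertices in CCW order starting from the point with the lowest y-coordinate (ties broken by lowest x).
Hull (CCW) = [(7, -7), (10, 0), (2, 7), (-1, 7), (-5, 2)]

Graham scan procedure:
  1. Find the pivot p₀ = point with lowest y (tie → lowest x): (7, -7).
  2. Sort the remaining points by polar angle around p₀.
  3. Walk through sorted points, maintaining a stack; pop the top while the last three entries make a non-left turn (cross product ≤ 0).
  4. Final stack is the convex hull in CCW order: (7, -7), (10, 0), (2, 7), (-1, 7), (-5, 2).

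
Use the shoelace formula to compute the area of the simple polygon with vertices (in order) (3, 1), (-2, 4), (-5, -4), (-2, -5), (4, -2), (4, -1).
Area = 47

Shoelace formula: Area = (1/2) |Σ_i (x_i · y_{i+1} − x_{i+1} · y_i)| (indices mod n). Compute each cross term:
  (3)(4) − (-2)(1) = 14
  (-2)(-4) − (-5)(4) = 28
  (-5)(-5) − (-2)(-4) = 17
  (-2)(-2) − (4)(-5) = 24
  (4)(-1) − (4)(-2) = 4
  (4)(1) − (3)(-1) = 7
Sum = 94, so (signed) Area = 94/2 = 47, |Area| = 47.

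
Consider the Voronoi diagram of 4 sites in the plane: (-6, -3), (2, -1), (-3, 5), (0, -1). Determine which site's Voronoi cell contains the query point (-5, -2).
Nearest site = (-6, -3)

The Voronoi cell of site s contains exactly those query points closer to s than to any other site. Compute squared distances from q = (-5, -2) to each site:
  (-6 − -5)² + (-3 − -2)² = 2
  (0 − -5)² + (-1 − -2)² = 26
  (2 − -5)² + (-1 − -2)² = 50
  (-3 − -5)² + (5 − -2)² = 53
Minimum is attained by (-6, -3), so q lies in its Voronoi cell.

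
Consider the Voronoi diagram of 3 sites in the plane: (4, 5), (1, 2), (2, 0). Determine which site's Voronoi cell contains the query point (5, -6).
Nearest site = (2, 0)

The Voronoi cell of site s contains exactly those query points closer to s than to any other site. Compute squared distances from q = (5, -6) to each site:
  (2 − 5)² + (0 − -6)² = 45
  (1 − 5)² + (2 − -6)² = 80
  (4 − 5)² + (5 − -6)² = 122
Minimum is attained by (2, 0), so q lies in its Voronoi cell.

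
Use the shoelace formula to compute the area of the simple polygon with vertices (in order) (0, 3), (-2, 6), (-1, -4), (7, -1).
Area = 35

Shoelace formula: Area = (1/2) |Σ_i (x_i · y_{i+1} − x_{i+1} · y_i)| (indices mod n). Compute each cross term:
  (0)(6) − (-2)(3) = 6
  (-2)(-4) − (-1)(6) = 14
  (-1)(-1) − (7)(-4) = 29
  (7)(3) − (0)(-1) = 21
Sum = 70, so (signed) Area = 70/2 = 35, |Area| = 35.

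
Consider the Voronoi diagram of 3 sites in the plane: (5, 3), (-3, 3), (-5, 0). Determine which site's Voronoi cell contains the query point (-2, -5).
Nearest site = (-5, 0)

The Voronoi cell of site s contains exactly those query points closer to s than to any other site. Compute squared distances from q = (-2, -5) to each site:
  (-5 − -2)² + (0 − -5)² = 34
  (-3 − -2)² + (3 − -5)² = 65
  (5 − -2)² + (3 − -5)² = 113
Minimum is attained by (-5, 0), so q lies in its Voronoi cell.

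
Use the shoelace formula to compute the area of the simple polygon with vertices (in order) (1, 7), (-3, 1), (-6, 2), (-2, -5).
Area = 47/2

Shoelace formula: Area = (1/2) |Σ_i (x_i · y_{i+1} − x_{i+1} · y_i)| (indices mod n). Compute each cross term:
  (1)(1) − (-3)(7) = 22
  (-3)(2) − (-6)(1) = 0
  (-6)(-5) − (-2)(2) = 34
  (-2)(7) − (1)(-5) = -9
Sum = 47, so (signed) Area = 47/2 = 47/2, |Area| = 47/2.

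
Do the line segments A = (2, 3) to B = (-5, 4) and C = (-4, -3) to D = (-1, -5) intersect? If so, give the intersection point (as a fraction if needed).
No (intersection of containing lines falls outside at least one segment)

Parametrize and solve: t = 30/11, s = -48/11. At least one of these is outside [0, 1], so the segments do not intersect.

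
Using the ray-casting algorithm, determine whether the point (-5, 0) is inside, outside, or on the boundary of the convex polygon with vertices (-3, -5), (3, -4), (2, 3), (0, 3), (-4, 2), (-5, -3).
The point (-5, 0) lies strictly outside the polygon

Cast a horizontal ray to the right from the query point and count how many polygon edges it crosses (each edge strictly once or zero times, handled with the usual half-open convention). 
Parity of crossings → even ⇒ outside.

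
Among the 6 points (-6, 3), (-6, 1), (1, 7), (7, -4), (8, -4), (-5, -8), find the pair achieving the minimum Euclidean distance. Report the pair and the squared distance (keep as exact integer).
Pair = ((7, -4), (8, -4)); squared distance = 1

Compute all C(6, 2) = 15 pairwise squared distances (x_i − x_j)² + (y_i − y_j)². The minimum is 1, attained by the pair ((7, -4), (8, -4)).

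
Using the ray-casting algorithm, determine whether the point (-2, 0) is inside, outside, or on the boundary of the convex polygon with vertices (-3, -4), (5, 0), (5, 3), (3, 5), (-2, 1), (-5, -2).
The point (-2, 0) lies strictly inside the polygon

Cast a horizontal ray to the right from the query point and count how many polygon edges it crosses (each edge strictly once or zero times, handled with the usual half-open convention). 
Parity of crossings → odd ⇒ inside.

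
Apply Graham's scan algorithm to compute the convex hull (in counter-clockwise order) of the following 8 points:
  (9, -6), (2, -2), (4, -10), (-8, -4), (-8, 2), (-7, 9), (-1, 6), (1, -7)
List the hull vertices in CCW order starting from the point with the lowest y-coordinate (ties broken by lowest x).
Hull (CCW) = [(4, -10), (9, -6), (-1, 6), (-7, 9), (-8, 2), (-8, -4)]

Graham scan procedure:
  1. Find the pivot p₀ = point with lowest y (tie → lowest x): (4, -10).
  2. Sort the remaining points by polar angle around p₀.
  3. Walk through sorted points, maintaining a stack; pop the top while the last three entries make a non-left turn (cross product ≤ 0).
  4. Final stack is the convex hull in CCW order: (4, -10), (9, -6), (-1, 6), (-7, 9), (-8, 2), (-8, -4).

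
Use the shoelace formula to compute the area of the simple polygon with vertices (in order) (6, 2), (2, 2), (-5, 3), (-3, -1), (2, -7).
Area = 107/2

Shoelace formula: Area = (1/2) |Σ_i (x_i · y_{i+1} − x_{i+1} · y_i)| (indices mod n). Compute each cross term:
  (6)(2) − (2)(2) = 8
  (2)(3) − (-5)(2) = 16
  (-5)(-1) − (-3)(3) = 14
  (-3)(-7) − (2)(-1) = 23
  (2)(2) − (6)(-7) = 46
Sum = 107, so (signed) Area = 107/2 = 107/2, |Area| = 107/2.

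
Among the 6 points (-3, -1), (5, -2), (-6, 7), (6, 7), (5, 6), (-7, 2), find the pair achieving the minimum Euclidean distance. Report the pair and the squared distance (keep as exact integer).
Pair = ((6, 7), (5, 6)); squared distance = 2

Compute all C(6, 2) = 15 pairwise squared distances (x_i − x_j)² + (y_i − y_j)². The minimum is 2, attained by the pair ((6, 7), (5, 6)).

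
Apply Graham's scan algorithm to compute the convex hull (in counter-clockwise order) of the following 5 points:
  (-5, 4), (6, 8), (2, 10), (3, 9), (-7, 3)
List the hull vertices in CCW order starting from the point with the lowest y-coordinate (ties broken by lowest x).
Hull (CCW) = [(-7, 3), (6, 8), (2, 10)]

Graham scan procedure:
  1. Find the pivot p₀ = point with lowest y (tie → lowest x): (-7, 3).
  2. Sort the remaining points by polar angle around p₀.
  3. Walk through sorted points, maintaining a stack; pop the top while the last three entries make a non-left turn (cross product ≤ 0).
  4. Final stack is the convex hull in CCW order: (-7, 3), (6, 8), (2, 10).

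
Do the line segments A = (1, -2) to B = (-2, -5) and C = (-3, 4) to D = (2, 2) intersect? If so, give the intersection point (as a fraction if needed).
No (intersection of containing lines falls outside at least one segment)

Parametrize and solve: t = -22/21, s = 10/7. At least one of these is outside [0, 1], so the segments do not intersect.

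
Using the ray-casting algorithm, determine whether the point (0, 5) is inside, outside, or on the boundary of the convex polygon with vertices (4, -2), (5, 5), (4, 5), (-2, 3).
The point (0, 5) lies strictly outside the polygon

Cast a horizontal ray to the right from the query point and count how many polygon edges it crosses (each edge strictly once or zero times, handled with the usual half-open convention). 
Parity of crossings → even ⇒ outside.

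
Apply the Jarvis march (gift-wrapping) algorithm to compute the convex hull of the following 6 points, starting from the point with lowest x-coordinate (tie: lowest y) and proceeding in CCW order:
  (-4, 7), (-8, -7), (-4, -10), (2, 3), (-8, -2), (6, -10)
Hull (CCW) = [(-8, -7), (-4, -10), (6, -10), (2, 3), (-4, 7), (-8, -2)]

Jarvis march: at each step, from the current hull vertex p, select the next vertex q as the point such that every other point lies strictly to the left of (or on) the directed line p → q. (Equivalently: for every other point r, the cross product (q − p) × (r − p) ≥ 0.)
Starting point (lowest x, tie lowest y): (-8, -7). Wrap until returning to start. Resulting hull: (-8, -7), (-4, -10), (6, -10), (2, 3), (-4, 7), (-8, -2).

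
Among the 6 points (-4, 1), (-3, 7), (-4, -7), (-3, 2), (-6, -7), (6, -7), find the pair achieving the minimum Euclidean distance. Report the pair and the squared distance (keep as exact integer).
Pair = ((-4, 1), (-3, 2)); squared distance = 2

Compute all C(6, 2) = 15 pairwise squared distances (x_i − x_j)² + (y_i − y_j)². The minimum is 2, attained by the pair ((-4, 1), (-3, 2)).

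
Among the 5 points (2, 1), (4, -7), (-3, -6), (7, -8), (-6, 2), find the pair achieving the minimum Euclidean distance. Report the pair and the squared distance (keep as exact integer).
Pair = ((4, -7), (7, -8)); squared distance = 10

Compute all C(5, 2) = 10 pairwise squared distances (x_i − x_j)² + (y_i − y_j)². The minimum is 10, attained by the pair ((4, -7), (7, -8)).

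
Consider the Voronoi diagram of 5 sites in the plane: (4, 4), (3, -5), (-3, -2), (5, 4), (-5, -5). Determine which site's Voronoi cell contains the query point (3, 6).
Nearest site = (4, 4)

The Voronoi cell of site s contains exactly those query points closer to s than to any other site. Compute squared distances from q = (3, 6) to each site:
  (4 − 3)² + (4 − 6)² = 5
  (5 − 3)² + (4 − 6)² = 8
  (-3 − 3)² + (-2 − 6)² = 100
  (3 − 3)² + (-5 − 6)² = 121
  (-5 − 3)² + (-5 − 6)² = 185
Minimum is attained by (4, 4), so q lies in its Voronoi cell.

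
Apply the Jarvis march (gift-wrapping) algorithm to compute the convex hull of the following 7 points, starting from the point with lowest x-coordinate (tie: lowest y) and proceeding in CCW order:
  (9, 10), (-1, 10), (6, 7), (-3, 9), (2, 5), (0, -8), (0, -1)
Hull (CCW) = [(-3, 9), (0, -8), (9, 10), (-1, 10)]

Jarvis march: at each step, from the current hull vertex p, select the next vertex q as the point such that every other point lies strictly to the left of (or on) the directed line p → q. (Equivalently: for every other point r, the cross product (q − p) × (r − p) ≥ 0.)
Starting point (lowest x, tie lowest y): (-3, 9). Wrap until returning to start. Resulting hull: (-3, 9), (0, -8), (9, 10), (-1, 10).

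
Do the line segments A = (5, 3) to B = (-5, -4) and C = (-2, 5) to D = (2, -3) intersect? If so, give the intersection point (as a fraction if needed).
Yes; intersection at (5/9, -1/9) (t = 4/9 on AB, s = 23/36 on CD)

Parametrize AB as A + t(B − A) = (5 + -10 t, 3 + -7 t) and CD as C + s(D − C) = (-2 + 4 s, 5 + -8 s). Solve the linear system for (t, s). Determinant = -108 ≠ 0, so a unique intersection of the containing lines exists. Solution: t = 4/9, s = 23/36 — both in [0, 1], so the segments cross. Intersection point: (5/9, -1/9).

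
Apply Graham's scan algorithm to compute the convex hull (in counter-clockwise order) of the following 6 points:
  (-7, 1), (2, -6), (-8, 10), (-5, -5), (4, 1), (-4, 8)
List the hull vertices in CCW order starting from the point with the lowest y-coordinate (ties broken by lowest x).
Hull (CCW) = [(2, -6), (4, 1), (-4, 8), (-8, 10), (-7, 1), (-5, -5)]

Graham scan procedure:
  1. Find the pivot p₀ = point with lowest y (tie → lowest x): (2, -6).
  2. Sort the remaining points by polar angle around p₀.
  3. Walk through sorted points, maintaining a stack; pop the top while the last three entries make a non-left turn (cross product ≤ 0).
  4. Final stack is the convex hull in CCW order: (2, -6), (4, 1), (-4, 8), (-8, 10), (-7, 1), (-5, -5).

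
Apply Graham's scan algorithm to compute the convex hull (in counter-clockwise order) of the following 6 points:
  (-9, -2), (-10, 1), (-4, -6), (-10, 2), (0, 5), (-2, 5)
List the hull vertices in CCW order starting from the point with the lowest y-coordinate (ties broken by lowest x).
Hull (CCW) = [(-4, -6), (0, 5), (-2, 5), (-10, 2), (-10, 1), (-9, -2)]

Graham scan procedure:
  1. Find the pivot p₀ = point with lowest y (tie → lowest x): (-4, -6).
  2. Sort the remaining points by polar angle around p₀.
  3. Walk through sorted points, maintaining a stack; pop the top while the last three entries make a non-left turn (cross product ≤ 0).
  4. Final stack is the convex hull in CCW order: (-4, -6), (0, 5), (-2, 5), (-10, 2), (-10, 1), (-9, -2).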